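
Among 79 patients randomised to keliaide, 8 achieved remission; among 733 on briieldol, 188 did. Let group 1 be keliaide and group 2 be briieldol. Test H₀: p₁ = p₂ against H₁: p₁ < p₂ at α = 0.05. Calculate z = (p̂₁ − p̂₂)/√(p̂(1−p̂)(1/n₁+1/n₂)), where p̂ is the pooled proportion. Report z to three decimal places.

p̂₁ = 8/79 ≈ 0.10127, p̂₂ = 188/733 ≈ 0.25648.
Pooled p̂ = (8+188)/(79+733) = 196/812 = 0.24138.
SE = √(0.183115 × 0.0140225) = 0.05067.
z = (0.10127 − 0.25648)/0.05067 = -0.15521/0.05067 = -3.063.
p-value = P(Z < -3.063) ≈ 0.0011, so at α = 0.05 we reject H₀.

z = -3.063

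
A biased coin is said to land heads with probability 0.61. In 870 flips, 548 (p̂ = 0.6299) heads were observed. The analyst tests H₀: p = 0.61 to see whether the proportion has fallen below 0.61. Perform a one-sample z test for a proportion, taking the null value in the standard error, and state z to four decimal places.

z = 1.2025

p̂ = 548/870 ≈ 0.629885.
Standard error under H₀: √(0.61×0.39/870) = 0.016536.
z = (0.629885 − 0.61)/0.016536 = 0.019885/0.016536 = 1.2025.
p-value = P(Z < 1.203) ≈ 0.8854.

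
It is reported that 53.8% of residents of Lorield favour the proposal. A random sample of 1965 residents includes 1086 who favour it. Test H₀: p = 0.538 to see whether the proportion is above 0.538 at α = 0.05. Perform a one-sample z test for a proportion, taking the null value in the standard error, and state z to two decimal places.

z = 1.30

p̂ = 1086/1965 = 0.55267.
Under H₀, SE = √(0.538·0.462/1965) = √(0.000126492) = 0.01125.
z = (0.55267 − 0.538)/0.01125 = 0.01467/0.01125 = 1.30.
p-value = P(Z > 1.305) ≈ 0.0960, so at α = 0.05 we fail to reject H₀.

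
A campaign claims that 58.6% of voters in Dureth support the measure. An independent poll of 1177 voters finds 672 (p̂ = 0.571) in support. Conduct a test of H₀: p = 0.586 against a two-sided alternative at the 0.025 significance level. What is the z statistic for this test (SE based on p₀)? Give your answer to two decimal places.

z = -1.05

p̂ = 672/1177 = 0.5709.
SE = √(p₀(1−p₀)/n) = √(0.2426/1177) = 0.0144.
z = (0.5709 − 0.586)/0.0144 = -0.0151/0.0144 = -1.05.
p-value = 2·P(Z > 1.049) ≈ 0.2943. With α = 0.025, fail to reject H₀.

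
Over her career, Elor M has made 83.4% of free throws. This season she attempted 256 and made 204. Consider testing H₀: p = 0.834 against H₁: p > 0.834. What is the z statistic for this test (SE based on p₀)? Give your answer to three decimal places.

p̂ = 204/256 ≈ 0.79688.
SE = √(p₀(1−p₀)/n) = √(0.13844/256) = 0.02326.
z = (0.79688 − 0.834)/0.02326 = -0.03712/0.02326 = -1.596.
p-value = P(Z > -1.596) ≈ 0.9448.

z = -1.596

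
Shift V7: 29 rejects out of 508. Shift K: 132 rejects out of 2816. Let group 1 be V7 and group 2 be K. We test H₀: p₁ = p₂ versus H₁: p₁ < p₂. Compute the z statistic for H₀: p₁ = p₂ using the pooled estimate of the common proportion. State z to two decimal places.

p̂₁ = 29/508 = 0.0571, p̂₂ = 132/2816 = 0.0469.
Pooled p̂ = (29+132)/(508+2816) = 161/3324 = 0.0484.
SE = √(p̂(1−p̂)(1/n₁+1/n₂)) = √(0.0484·0.9516·0.00232362) = √(0.000107095) = 0.0103.
z = (0.0571 − 0.0469)/0.0103 = 0.0102/0.0103 = 0.99.
p-value = P(Z < 0.987) ≈ 0.8381.

z = 0.99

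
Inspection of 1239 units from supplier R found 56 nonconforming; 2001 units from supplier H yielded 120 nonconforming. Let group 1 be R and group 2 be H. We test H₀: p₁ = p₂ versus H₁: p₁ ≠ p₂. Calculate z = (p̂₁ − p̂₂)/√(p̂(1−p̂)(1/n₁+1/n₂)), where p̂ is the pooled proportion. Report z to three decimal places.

z = -1.803

p̂₁ = 56/1239 ≈ 0.04520, p̂₂ = 120/2001 ≈ 0.05997.
Pooled p̂ = (56+120)/(1239+2001) = 176/3240 = 0.05432.
SE = √(p̂(1−p̂)(1/n₁+1/n₂)) = √(0.05432·0.94568·0.00130685) = √(6.71333e-05) = 0.00819.
z = (0.04520 − 0.05997)/0.00819 = -0.01477/0.00819 = -1.803.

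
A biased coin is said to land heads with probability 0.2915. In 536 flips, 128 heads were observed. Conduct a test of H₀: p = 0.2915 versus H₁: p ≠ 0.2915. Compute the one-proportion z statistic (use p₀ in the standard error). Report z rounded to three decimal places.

z = -2.684

p̂ = 128/536 = 0.23881.
Standard error under H₀: √(0.2915×0.7085/536) = 0.01963.
z = (0.23881 − 0.2915)/0.01963 = -0.05269/0.01963 = -2.684.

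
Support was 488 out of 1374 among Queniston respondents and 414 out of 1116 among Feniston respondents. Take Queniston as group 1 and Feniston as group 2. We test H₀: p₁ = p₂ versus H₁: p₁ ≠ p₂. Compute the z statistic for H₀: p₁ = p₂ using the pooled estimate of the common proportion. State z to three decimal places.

z = -0.816

p̂₁ = 488/1374 ≈ 0.35517, p̂₂ = 414/1116 ≈ 0.37097.
Pooled p̂ = (488+414)/(1374+1116) = 902/2490 = 0.36225.
SE = √(0.231025 × 0.00162386) = 0.01937.
z = (0.35517 − 0.37097)/0.01937 = -0.01580/0.01937 = -0.816.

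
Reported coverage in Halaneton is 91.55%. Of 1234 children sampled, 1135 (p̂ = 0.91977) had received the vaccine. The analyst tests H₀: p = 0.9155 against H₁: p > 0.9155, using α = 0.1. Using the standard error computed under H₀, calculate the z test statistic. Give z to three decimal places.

z = 0.540

p̂ = 1135/1234 ≈ 0.919773.
Standard error under H₀: √(0.9155×0.0845/1234) = 0.007918.
z = (0.919773 − 0.9155)/0.007918 = 0.004273/0.007918 = 0.540.
p-value = P(Z > 0.540) ≈ 0.2947. With α = 0.1, fail to reject H₀.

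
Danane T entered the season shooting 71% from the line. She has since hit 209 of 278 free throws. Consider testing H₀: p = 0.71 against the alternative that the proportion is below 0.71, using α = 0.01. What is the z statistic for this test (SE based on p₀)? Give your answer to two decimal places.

p̂ = 209/278 = 0.7518.
Under H₀, SE = √(0.71·0.29/278) = √(0.000740647) = 0.0272.
z = (0.7518 − 0.71)/0.0272 = 0.0418/0.0272 = 1.54.
p-value = P(Z < 1.536) ≈ 0.9377. With α = 0.01, fail to reject H₀.

z = 1.54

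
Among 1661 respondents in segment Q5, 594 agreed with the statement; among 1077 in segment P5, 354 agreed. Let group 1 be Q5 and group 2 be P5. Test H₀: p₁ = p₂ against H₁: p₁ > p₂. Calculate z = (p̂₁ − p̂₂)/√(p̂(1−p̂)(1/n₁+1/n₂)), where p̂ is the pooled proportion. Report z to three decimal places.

p̂₁ = 594/1661 = 0.357616, p̂₂ = 354/1077 = 0.328691.
Pooled p̂ = (594+354)/(1661+1077) = 948/2738 = 0.346238.
SE = √(p̂(1−p̂)(1/n₁+1/n₂)) = √(0.346238·0.653762·0.00153055) = √(0.000346452) = 0.018613.
z = (0.357616 − 0.328691)/0.018613 = 0.028925/0.018613 = 1.554.
p-value = P(Z > 1.554) ≈ 0.0601.

z = 1.554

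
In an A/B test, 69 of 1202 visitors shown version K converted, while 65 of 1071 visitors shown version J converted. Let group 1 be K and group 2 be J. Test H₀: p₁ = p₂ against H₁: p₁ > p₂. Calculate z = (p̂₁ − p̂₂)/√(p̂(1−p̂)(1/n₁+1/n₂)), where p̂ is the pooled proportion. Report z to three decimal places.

p̂₁ = 69/1202 = 0.05740, p̂₂ = 65/1071 = 0.06069.
Pooled p̂ = (69+65)/(1202+1071) = 134/2273 = 0.05895.
SE = √(p̂(1−p̂)(1/n₁+1/n₂)) = √(0.05895·0.94105·0.00176565) = √(9.7954e-05) = 0.00990.
z = (0.05740 − 0.06069)/0.00990 = -0.00329/0.00990 = -0.332.

z = -0.332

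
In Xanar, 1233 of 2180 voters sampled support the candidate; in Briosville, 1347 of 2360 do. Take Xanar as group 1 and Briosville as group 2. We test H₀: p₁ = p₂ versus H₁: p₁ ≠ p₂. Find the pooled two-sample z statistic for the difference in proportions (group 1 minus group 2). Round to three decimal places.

p̂₁ = 1233/2180 ≈ 0.56560, p̂₂ = 1347/2360 ≈ 0.57076.
Pooled p̂ = (1233+1347)/(2180+2360) = 2580/4540 = 0.56828.
SE = √(0.245338 × 0.000882444) = 0.01471.
z = (0.56560 − 0.57076)/0.01471 = -0.00516/0.01471 = -0.351.
Two-sided p-value ≈ 2·Φ(−0.351) = 0.7255.

z = -0.351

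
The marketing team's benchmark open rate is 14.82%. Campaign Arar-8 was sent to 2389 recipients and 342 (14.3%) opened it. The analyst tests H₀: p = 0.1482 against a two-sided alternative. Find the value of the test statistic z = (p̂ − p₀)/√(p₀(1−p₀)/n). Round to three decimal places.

p̂ = 342/2389 = 0.143156.
Under H₀, SE = √(0.1482·0.8518/2389) = √(5.28408e-05) = 0.007269.
z = (0.143156 − 0.1482)/0.007269 = -0.005044/0.007269 = -0.694.
Two-sided p-value ≈ 2·Φ(−0.694) = 0.4878.

z = -0.694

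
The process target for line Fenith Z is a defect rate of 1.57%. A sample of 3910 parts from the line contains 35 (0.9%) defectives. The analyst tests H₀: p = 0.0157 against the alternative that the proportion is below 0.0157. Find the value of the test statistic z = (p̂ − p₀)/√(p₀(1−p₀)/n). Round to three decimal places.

p̂ = 35/3910 ≈ 0.008951.
Standard error under H₀: √(0.0157×0.9843/3910) = 0.001988.
z = (0.008951 − 0.0157)/0.001988 = -0.006749/0.001988 = -3.395.

z = -3.395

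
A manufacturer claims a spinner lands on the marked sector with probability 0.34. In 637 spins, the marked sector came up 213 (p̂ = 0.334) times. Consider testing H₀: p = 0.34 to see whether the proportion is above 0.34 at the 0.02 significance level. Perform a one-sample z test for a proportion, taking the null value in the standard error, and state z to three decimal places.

p̂ = 213/637 = 0.33438.
Standard error under H₀: √(0.34×0.66/637) = 0.01877.
z = (0.33438 − 0.34)/0.01877 = -0.00562/0.01877 = -0.299.
p-value = P(Z > -0.299) ≈ 0.6177. With α = 0.02, fail to reject H₀.

z = -0.299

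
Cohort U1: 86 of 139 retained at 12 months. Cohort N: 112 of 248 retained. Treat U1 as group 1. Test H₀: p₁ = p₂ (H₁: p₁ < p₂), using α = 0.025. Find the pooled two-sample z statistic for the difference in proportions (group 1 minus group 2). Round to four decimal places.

p̂₁ = 86/139 ≈ 0.618705, p̂₂ = 112/248 ≈ 0.451613.
Pooled p̂ = (86+112)/(139+248) = 198/387 = 0.511628.
SE = √(p̂(1−p̂)(1/n₁+1/n₂)) = √(0.511628·0.488372·0.0112265) = √(0.00280511) = 0.052963.
z = (0.618705 − 0.451613)/0.052963 = 0.167092/0.052963 = 3.1549.
p-value = P(Z < 3.155) ≈ 0.9992. With α = 0.025, fail to reject H₀.

z = 3.1549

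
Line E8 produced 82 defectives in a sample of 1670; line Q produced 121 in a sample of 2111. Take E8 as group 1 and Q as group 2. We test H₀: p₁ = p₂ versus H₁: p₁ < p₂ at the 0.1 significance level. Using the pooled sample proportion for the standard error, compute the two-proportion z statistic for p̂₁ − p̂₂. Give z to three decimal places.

p̂₁ = 82/1670 ≈ 0.049102, p̂₂ = 121/2111 ≈ 0.057319.
Pooled p̂ = (82+121)/(1670+2111) = 203/3781 = 0.053690.
SE = √(p̂(1−p̂)(1/n₁+1/n₂)) = √(0.053690·0.946310·0.00107251) = √(5.4491e-05) = 0.007382.
z = (0.049102 − 0.057319)/0.007382 = -0.008217/0.007382 = -1.113.
p-value = P(Z < -1.113) ≈ 0.1328. With α = 0.1, fail to reject H₀.

z = -1.113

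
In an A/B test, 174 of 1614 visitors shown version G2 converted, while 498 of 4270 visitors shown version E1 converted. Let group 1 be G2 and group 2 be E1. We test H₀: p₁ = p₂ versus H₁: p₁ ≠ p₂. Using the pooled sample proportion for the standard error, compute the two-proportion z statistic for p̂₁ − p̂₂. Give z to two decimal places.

p̂₁ = 174/1614 = 0.1078, p̂₂ = 498/4270 = 0.1166.
Pooled p̂ = (174+498)/(1614+4270) = 672/5884 = 0.1142.
SE = √(0.101165 × 0.000853771) = 0.0093.
z = (0.1078 − 0.1166)/0.0093 = -0.0088/0.0093 = -0.95.

z = -0.95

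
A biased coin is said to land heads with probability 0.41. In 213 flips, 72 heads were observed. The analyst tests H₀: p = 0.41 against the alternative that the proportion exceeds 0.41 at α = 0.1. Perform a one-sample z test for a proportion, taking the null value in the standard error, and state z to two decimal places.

p̂ = 72/213 ≈ 0.3380.
Standard error under H₀: √(0.41×0.59/213) = 0.0337.
z = (0.3380 − 0.41)/0.0337 = -0.0720/0.0337 = -2.14.
p-value = P(Z > -2.136) ≈ 0.9836, so at α = 0.1 we fail to reject H₀.

z = -2.14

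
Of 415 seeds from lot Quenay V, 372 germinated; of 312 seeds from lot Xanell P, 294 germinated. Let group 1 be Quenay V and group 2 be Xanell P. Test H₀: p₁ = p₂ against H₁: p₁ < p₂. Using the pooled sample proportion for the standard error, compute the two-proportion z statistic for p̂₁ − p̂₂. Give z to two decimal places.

p̂₁ = 372/415 = 0.8964, p̂₂ = 294/312 = 0.9423.
Pooled p̂ = (372+294)/(415+312) = 666/727 = 0.9161.
SE = √(0.0768662 × 0.00561477) = 0.0208.
z = (0.8964 − 0.9423)/0.0208 = -0.0459/0.0208 = -2.21.

z = -2.21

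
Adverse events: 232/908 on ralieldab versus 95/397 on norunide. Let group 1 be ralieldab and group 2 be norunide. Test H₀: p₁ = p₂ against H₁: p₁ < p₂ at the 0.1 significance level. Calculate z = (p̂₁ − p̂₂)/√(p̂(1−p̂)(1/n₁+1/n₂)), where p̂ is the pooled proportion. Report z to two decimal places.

z = 0.62

p̂₁ = 232/908 ≈ 0.2555, p̂₂ = 95/397 ≈ 0.2393.
Pooled p̂ = (232+95)/(908+397) = 327/1305 = 0.2506.
SE = √(p̂(1−p̂)(1/n₁+1/n₂)) = √(0.2506·0.7494·0.00362021) = √(0.000679829) = 0.0261.
z = (0.2555 − 0.2393)/0.0261 = 0.0162/0.0261 = 0.62.
p-value = P(Z < 0.622) ≈ 0.7330; since p > α = 0.1, fail to reject H₀.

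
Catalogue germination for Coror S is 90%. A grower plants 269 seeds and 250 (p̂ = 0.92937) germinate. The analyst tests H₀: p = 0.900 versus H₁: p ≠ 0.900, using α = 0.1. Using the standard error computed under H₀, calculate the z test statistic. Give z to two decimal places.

z = 1.61

p̂ = 250/269 ≈ 0.9294.
Standard error under H₀: √(0.9×0.1/269) = 0.0183.
z = (0.9294 − 0.9)/0.0183 = 0.0294/0.0183 = 1.61.
Two-sided p-value ≈ 2·Φ(−1.606) = 0.1084, so at α = 0.1 we fail to reject H₀.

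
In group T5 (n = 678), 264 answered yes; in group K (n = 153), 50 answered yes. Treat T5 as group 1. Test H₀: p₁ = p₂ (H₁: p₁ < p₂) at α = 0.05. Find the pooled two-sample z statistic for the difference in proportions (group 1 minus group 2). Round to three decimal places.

p̂₁ = 264/678 ≈ 0.38938, p̂₂ = 50/153 ≈ 0.32680.
Pooled p̂ = (264+50)/(678+153) = 314/831 = 0.37786.
SE = √(0.235081 × 0.00801087) = 0.04340.
z = (0.38938 − 0.32680)/0.04340 = 0.06258/0.04340 = 1.442.
p-value = P(Z < 1.442) ≈ 0.9254, so at α = 0.05 we fail to reject H₀.

z = 1.442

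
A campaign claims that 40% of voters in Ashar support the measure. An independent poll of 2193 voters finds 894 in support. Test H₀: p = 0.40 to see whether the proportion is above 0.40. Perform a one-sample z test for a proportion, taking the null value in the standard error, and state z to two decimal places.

z = 0.73

p̂ = 894/2193 ≈ 0.4077.
SE = √(p₀(1−p₀)/n) = √(0.24/2193) = 0.0105.
z = (0.4077 − 0.4)/0.0105 = 0.0077/0.0105 = 0.73.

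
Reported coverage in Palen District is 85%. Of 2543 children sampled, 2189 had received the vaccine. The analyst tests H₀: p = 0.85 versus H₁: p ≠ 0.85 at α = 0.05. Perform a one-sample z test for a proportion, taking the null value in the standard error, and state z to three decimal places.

p̂ = 2189/2543 = 0.86079.
Under H₀, SE = √(0.85·0.15/2543) = √(5.01376e-05) = 0.00708.
z = (0.86079 − 0.85)/0.00708 = 0.01079/0.00708 = 1.524.
Two-sided p-value ≈ 2·Φ(−1.524) = 0.1274; since p > α = 0.05, fail to reject H₀.

z = 1.524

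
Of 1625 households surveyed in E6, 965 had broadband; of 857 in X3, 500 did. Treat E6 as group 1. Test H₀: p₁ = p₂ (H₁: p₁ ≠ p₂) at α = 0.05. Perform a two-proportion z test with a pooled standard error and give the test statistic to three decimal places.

z = 0.502

p̂₁ = 965/1625 = 0.59385, p̂₂ = 500/857 = 0.58343.
Pooled p̂ = (965+500)/(1625+857) = 1465/2482 = 0.59025.
SE = √(0.241855 × 0.00178225) = 0.02076.
z = (0.59385 − 0.58343)/0.02076 = 0.01042/0.02076 = 0.502.
p-value = 2·P(Z > 0.502) ≈ 0.6159. With α = 0.05, fail to reject H₀.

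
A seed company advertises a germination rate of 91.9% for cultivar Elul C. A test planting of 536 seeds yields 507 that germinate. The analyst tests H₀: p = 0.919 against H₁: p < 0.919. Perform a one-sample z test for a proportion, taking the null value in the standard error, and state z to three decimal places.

z = 2.282

p̂ = 507/536 = 0.945896.
Standard error under H₀: √(0.919×0.081/536) = 0.011785.
z = (0.945896 − 0.919)/0.011785 = 0.026896/0.011785 = 2.282.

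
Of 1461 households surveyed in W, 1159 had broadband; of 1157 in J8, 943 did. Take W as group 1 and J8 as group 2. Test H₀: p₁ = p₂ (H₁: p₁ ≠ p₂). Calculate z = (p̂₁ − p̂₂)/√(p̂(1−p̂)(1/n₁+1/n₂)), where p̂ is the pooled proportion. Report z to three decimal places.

p̂₁ = 1159/1461 ≈ 0.79329, p̂₂ = 943/1157 ≈ 0.81504.
Pooled p̂ = (1159+943)/(1461+1157) = 2102/2618 = 0.80290.
SE = √(p̂(1−p̂)(1/n₁+1/n₂)) = √(0.80290·0.19710·0.00154877) = √(0.000245092) = 0.01566.
z = (0.79329 − 0.81504)/0.01566 = -0.02175/0.01566 = -1.389.
p-value = 2·P(Z > 1.389) ≈ 0.1648.

z = -1.389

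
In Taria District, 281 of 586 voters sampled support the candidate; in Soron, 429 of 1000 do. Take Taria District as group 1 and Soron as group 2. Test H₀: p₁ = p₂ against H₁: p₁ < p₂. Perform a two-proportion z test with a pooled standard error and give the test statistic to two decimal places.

p̂₁ = 281/586 ≈ 0.4795, p̂₂ = 429/1000 ≈ 0.4290.
Pooled p̂ = (281+429)/(586+1000) = 710/1586 = 0.4477.
SE = √(p̂(1−p̂)(1/n₁+1/n₂)) = √(0.4477·0.5523·0.00270648) = √(0.000669209) = 0.0259.
z = (0.4795 − 0.4290)/0.0259 = 0.0505/0.0259 = 1.95.
p-value = P(Z < 1.953) ≈ 0.9746.

z = 1.95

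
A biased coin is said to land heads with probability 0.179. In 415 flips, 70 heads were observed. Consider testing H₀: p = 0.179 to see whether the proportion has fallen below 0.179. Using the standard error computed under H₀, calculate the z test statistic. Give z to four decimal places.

z = -0.5487

p̂ = 70/415 = 0.168675.
Under H₀, SE = √(0.179·0.821/415) = √(0.000354118) = 0.018818.
z = (0.168675 − 0.179)/0.018818 = -0.010325/0.018818 = -0.5487.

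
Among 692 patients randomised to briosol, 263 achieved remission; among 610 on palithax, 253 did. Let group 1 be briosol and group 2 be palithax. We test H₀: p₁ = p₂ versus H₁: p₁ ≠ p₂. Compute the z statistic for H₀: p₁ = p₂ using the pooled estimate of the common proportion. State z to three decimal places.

p̂₁ = 263/692 ≈ 0.38006, p̂₂ = 253/610 ≈ 0.41475.
Pooled p̂ = (263+253)/(692+610) = 516/1302 = 0.39631.
SE = √(p̂(1−p̂)(1/n₁+1/n₂)) = √(0.39631·0.60369·0.00308443) = √(0.000737947) = 0.02717.
z = (0.38006 − 0.41475)/0.02717 = -0.03469/0.02717 = -1.277.
Two-sided p-value ≈ 2·Φ(−1.277) = 0.2015.

z = -1.277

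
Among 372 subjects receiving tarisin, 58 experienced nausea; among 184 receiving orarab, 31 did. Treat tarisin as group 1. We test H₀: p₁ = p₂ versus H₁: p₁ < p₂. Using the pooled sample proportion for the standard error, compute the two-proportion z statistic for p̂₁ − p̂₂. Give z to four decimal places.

p̂₁ = 58/372 = 0.155914, p̂₂ = 31/184 = 0.168478.
Pooled p̂ = (58+31)/(372+184) = 89/556 = 0.160072.
SE = √(p̂(1−p̂)(1/n₁+1/n₂)) = √(0.160072·0.839928·0.00812295) = √(0.00109212) = 0.033047.
z = (0.155914 − 0.168478)/0.033047 = -0.012564/0.033047 = -0.3802.
p-value = P(Z < -0.380) ≈ 0.3519.

z = -0.3802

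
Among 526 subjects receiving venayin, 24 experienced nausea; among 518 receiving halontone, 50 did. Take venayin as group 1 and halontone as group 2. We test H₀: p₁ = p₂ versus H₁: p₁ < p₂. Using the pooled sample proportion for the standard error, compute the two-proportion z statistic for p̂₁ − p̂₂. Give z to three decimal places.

p̂₁ = 24/526 = 0.045627, p̂₂ = 50/518 = 0.096525.
Pooled p̂ = (24+50)/(526+518) = 74/1044 = 0.070881.
SE = √(p̂(1−p̂)(1/n₁+1/n₂)) = √(0.070881·0.929119·0.00383164) = √(0.000252341) = 0.015885.
z = (0.045627 − 0.096525)/0.015885 = -0.050898/0.015885 = -3.204.
p-value = P(Z < -3.204) ≈ 0.0007.

z = -3.204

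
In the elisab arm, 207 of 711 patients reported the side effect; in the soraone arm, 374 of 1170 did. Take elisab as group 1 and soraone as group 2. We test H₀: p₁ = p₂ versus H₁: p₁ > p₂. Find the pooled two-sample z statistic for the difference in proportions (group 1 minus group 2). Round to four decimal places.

z = -1.2981

p̂₁ = 207/711 = 0.291139, p̂₂ = 374/1170 = 0.319658.
Pooled p̂ = (207+374)/(711+1170) = 581/1881 = 0.308878.
SE = √(0.213472 × 0.00226117) = 0.021970.
z = (0.291139 − 0.319658)/0.021970 = -0.028519/0.021970 = -1.2981.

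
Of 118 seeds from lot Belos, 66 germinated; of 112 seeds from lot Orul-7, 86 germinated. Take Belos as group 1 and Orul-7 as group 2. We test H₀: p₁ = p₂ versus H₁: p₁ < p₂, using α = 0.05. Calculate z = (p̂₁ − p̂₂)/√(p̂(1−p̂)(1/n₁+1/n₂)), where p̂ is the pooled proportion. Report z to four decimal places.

p̂₁ = 66/118 ≈ 0.559322, p̂₂ = 86/112 ≈ 0.767857.
Pooled p̂ = (66+86)/(118+112) = 152/230 = 0.660870.
SE = √(0.224121 × 0.0174031) = 0.062453.
z = (0.559322 − 0.767857)/0.062453 = -0.208535/0.062453 = -3.3391.
p-value = P(Z < -3.339) ≈ 0.0004; since p < α = 0.05, reject H₀.

z = -3.3391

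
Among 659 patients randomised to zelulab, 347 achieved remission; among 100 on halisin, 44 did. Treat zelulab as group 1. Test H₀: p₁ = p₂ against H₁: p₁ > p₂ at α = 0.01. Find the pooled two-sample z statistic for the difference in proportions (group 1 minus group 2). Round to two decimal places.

p̂₁ = 347/659 = 0.52656, p̂₂ = 44/100 = 0.44000.
Pooled p̂ = (347+44)/(659+100) = 391/759 = 0.51515.
SE = √(0.24977 × 0.0115175) = 0.05364.
z = (0.52656 − 0.44000)/0.05364 = 0.08656/0.05364 = 1.61.
p-value = P(Z > 1.614) ≈ 0.0533, so at α = 0.01 we fail to reject H₀.

z = 1.61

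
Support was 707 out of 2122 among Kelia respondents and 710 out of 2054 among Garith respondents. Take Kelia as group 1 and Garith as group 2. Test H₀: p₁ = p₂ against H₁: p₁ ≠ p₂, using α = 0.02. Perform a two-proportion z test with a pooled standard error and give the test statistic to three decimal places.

z = -0.852

p̂₁ = 707/2122 = 0.33318, p̂₂ = 710/2054 = 0.34567.
Pooled p̂ = (707+710)/(2122+2054) = 1417/4176 = 0.33932.
SE = √(p̂(1−p̂)(1/n₁+1/n₂)) = √(0.33932·0.66068·0.000958108) = √(0.000214791) = 0.01466.
z = (0.33318 − 0.34567)/0.01466 = -0.01249/0.01466 = -0.852.
Two-sided p-value ≈ 2·Φ(−0.852) = 0.3941, so at α = 0.02 we fail to reject H₀.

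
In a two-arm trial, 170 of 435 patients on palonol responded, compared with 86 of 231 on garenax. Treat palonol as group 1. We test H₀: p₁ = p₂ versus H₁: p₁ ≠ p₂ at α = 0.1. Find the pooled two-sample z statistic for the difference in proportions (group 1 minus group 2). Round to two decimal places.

p̂₁ = 170/435 = 0.3908, p̂₂ = 86/231 = 0.3723.
Pooled p̂ = (170+86)/(435+231) = 256/666 = 0.3844.
SE = √(0.236633 × 0.00662785) = 0.0396.
z = (0.3908 − 0.3723)/0.0396 = 0.0185/0.0396 = 0.47.
p-value = 2·P(Z > 0.467) ≈ 0.6402, so at α = 0.1 we fail to reject H₀.

z = 0.47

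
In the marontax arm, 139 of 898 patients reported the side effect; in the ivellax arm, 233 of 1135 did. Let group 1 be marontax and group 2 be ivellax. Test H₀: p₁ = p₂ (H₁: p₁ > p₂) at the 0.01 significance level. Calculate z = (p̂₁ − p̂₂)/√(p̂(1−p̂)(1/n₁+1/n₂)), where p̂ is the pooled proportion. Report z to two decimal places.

p̂₁ = 139/898 ≈ 0.1548, p̂₂ = 233/1135 ≈ 0.2053.
Pooled p̂ = (139+233)/(898+1135) = 372/2033 = 0.1830.
SE = √(p̂(1−p̂)(1/n₁+1/n₂)) = √(0.1830·0.8170·0.00199464) = √(0.000298197) = 0.0173.
z = (0.1548 − 0.2053)/0.0173 = -0.0505/0.0173 = -2.92.
p-value = P(Z > -2.924) ≈ 0.9983. With α = 0.01, fail to reject H₀.

z = -2.92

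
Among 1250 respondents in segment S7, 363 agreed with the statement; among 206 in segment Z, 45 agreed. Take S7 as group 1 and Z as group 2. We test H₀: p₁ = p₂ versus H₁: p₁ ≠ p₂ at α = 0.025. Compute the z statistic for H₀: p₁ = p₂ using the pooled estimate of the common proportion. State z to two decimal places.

p̂₁ = 363/1250 ≈ 0.2904, p̂₂ = 45/206 ≈ 0.2184.
Pooled p̂ = (363+45)/(1250+206) = 408/1456 = 0.2802.
SE = √(p̂(1−p̂)(1/n₁+1/n₂)) = √(0.2802·0.7198·0.00565437) = √(0.00114047) = 0.0338.
z = (0.2904 − 0.2184)/0.0338 = 0.0720/0.0338 = 2.13.
p-value = 2·P(Z > 2.131) ≈ 0.0331. With α = 0.025, fail to reject H₀.

z = 2.13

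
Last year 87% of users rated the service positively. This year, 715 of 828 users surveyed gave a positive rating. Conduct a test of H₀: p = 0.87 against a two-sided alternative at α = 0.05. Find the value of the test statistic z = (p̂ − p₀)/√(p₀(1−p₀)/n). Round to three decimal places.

p̂ = 715/828 = 0.863527.
SE = √(p₀(1−p₀)/n) = √(0.1131/828) = 0.011687.
z = (0.863527 − 0.87)/0.011687 = -0.006473/0.011687 = -0.554.
Two-sided p-value ≈ 2·Φ(−0.554) = 0.5797; since p > α = 0.05, fail to reject H₀.

z = -0.554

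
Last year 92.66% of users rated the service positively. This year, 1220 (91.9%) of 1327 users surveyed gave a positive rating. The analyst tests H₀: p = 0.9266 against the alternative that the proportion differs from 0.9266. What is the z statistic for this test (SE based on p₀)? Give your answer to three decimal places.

p̂ = 1220/1327 ≈ 0.91937.
Under H₀, SE = √(0.9266·0.0734/1327) = √(5.12528e-05) = 0.00716.
z = (0.91937 − 0.9266)/0.00716 = -0.00723/0.00716 = -1.010.
p-value = 2·P(Z > 1.010) ≈ 0.3123.

z = -1.010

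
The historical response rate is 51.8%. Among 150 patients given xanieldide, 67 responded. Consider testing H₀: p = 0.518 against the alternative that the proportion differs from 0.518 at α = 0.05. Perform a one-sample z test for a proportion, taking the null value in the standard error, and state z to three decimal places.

p̂ = 67/150 = 0.44667.
Standard error under H₀: √(0.518×0.482/150) = 0.04080.
z = (0.44667 − 0.518)/0.04080 = -0.07133/0.04080 = -1.748.
p-value = 2·P(Z > 1.748) ≈ 0.0804, so at α = 0.05 we fail to reject H₀.

z = -1.748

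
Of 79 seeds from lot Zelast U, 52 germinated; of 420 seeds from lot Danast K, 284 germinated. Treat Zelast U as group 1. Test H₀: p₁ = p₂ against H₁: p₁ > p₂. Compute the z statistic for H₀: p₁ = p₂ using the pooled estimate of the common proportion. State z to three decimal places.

p̂₁ = 52/79 ≈ 0.65823, p̂₂ = 284/420 ≈ 0.67619.
Pooled p̂ = (52+284)/(79+420) = 336/499 = 0.67335.
SE = √(0.219951 × 0.0150392) = 0.05751.
z = (0.65823 − 0.67619)/0.05751 = -0.01796/0.05751 = -0.312.

z = -0.312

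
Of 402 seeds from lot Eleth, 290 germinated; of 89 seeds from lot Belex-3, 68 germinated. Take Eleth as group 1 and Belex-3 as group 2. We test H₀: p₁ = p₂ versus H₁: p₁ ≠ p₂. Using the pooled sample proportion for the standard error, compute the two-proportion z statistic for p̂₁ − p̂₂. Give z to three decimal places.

p̂₁ = 290/402 = 0.72139, p̂₂ = 68/89 = 0.76404.
Pooled p̂ = (290+68)/(402+89) = 358/491 = 0.72912.
SE = √(p̂(1−p̂)(1/n₁+1/n₂)) = √(0.72912·0.27088·0.0137235) = √(0.00271042) = 0.05206.
z = (0.72139 − 0.76404)/0.05206 = -0.04265/0.05206 = -0.819.

z = -0.819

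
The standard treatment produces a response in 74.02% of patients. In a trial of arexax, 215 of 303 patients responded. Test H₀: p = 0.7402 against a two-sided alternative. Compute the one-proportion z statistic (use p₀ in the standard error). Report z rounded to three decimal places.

p̂ = 215/303 ≈ 0.70957.
Standard error under H₀: √(0.7402×0.2598/303) = 0.02519.
z = (0.70957 − 0.7402)/0.02519 = -0.03063/0.02519 = -1.216.
p-value = 2·P(Z > 1.216) ≈ 0.2241.

z = -1.216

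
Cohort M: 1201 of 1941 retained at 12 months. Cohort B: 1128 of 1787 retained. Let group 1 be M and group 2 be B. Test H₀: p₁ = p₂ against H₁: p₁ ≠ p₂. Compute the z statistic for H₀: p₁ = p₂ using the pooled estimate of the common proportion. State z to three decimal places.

p̂₁ = 1201/1941 = 0.61875, p̂₂ = 1128/1787 = 0.63123.
Pooled p̂ = (1201+1128)/(1941+1787) = 2329/3728 = 0.62473.
SE = √(0.234442 × 0.0010748) = 0.01587.
z = (0.61875 − 0.63123)/0.01587 = -0.01248/0.01587 = -0.786.
p-value = 2·P(Z > 0.786) ≈ 0.4320.

z = -0.786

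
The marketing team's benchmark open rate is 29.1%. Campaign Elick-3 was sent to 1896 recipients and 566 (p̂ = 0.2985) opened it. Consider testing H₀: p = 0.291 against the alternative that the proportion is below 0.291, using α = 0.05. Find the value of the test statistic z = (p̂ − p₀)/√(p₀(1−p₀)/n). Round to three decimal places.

p̂ = 566/1896 = 0.29852.
SE = √(p₀(1−p₀)/n) = √(0.20632/1896) = 0.01043.
z = (0.29852 − 0.291)/0.01043 = 0.00752/0.01043 = 0.721.
p-value = P(Z < 0.721) ≈ 0.7646, so at α = 0.05 we fail to reject H₀.

z = 0.721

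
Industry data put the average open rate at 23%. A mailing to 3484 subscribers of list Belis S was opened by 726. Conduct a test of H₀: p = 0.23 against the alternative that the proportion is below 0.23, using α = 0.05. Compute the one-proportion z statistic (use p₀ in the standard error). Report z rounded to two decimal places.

z = -3.03

p̂ = 726/3484 = 0.20838.
SE = √(p₀(1−p₀)/n) = √(0.1771/3484) = 0.00713.
z = (0.20838 − 0.23)/0.00713 = -0.02162/0.00713 = -3.03.
p-value = P(Z < -3.032) ≈ 0.0012, so at α = 0.05 we reject H₀.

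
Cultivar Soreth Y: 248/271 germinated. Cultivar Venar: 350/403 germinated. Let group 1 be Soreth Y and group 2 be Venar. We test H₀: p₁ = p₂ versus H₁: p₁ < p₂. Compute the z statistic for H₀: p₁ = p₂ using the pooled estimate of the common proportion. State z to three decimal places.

z = 1.877

p̂₁ = 248/271 ≈ 0.91513, p̂₂ = 350/403 ≈ 0.86849.
Pooled p̂ = (248+350)/(271+403) = 598/674 = 0.88724.
SE = √(0.100045 × 0.00617143) = 0.02485.
z = (0.91513 − 0.86849)/0.02485 = 0.04664/0.02485 = 1.877.
p-value = P(Z < 1.877) ≈ 0.9697.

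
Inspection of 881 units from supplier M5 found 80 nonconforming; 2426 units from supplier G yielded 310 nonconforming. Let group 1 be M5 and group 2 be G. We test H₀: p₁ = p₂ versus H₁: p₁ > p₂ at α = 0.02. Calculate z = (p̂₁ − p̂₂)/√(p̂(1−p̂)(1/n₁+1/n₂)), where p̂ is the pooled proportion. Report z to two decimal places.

p̂₁ = 80/881 ≈ 0.0908, p̂₂ = 310/2426 ≈ 0.1278.
Pooled p̂ = (80+310)/(881+2426) = 390/3307 = 0.1179.
SE = √(p̂(1−p̂)(1/n₁+1/n₂)) = √(0.1179·0.8821·0.00154727) = √(0.000160953) = 0.0127.
z = (0.0908 − 0.1278)/0.0127 = -0.0370/0.0127 = -2.91.
p-value = P(Z > -2.915) ≈ 0.9982; since p > α = 0.02, fail to reject H₀.

z = -2.91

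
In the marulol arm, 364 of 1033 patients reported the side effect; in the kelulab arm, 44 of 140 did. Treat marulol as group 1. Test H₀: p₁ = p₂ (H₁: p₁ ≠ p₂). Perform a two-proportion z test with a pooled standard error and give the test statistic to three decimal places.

z = 0.888

p̂₁ = 364/1033 ≈ 0.35237, p̂₂ = 44/140 ≈ 0.31429.
Pooled p̂ = (364+44)/(1033+140) = 408/1173 = 0.34783.
SE = √(0.226843 × 0.00811091) = 0.04289.
z = (0.35237 − 0.31429)/0.04289 = 0.03808/0.04289 = 0.888.
Two-sided p-value ≈ 2·Φ(−0.888) = 0.3746.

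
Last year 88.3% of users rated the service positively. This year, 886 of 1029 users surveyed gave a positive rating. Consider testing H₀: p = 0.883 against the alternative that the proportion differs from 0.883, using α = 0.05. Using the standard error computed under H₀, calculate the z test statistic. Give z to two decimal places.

z = -2.19

p̂ = 886/1029 ≈ 0.86103.
Standard error under H₀: √(0.883×0.117/1029) = 0.01002.
z = (0.86103 − 0.883)/0.01002 = -0.02197/0.01002 = -2.19.
p-value = 2·P(Z > 2.193) ≈ 0.0283, so at α = 0.05 we reject H₀.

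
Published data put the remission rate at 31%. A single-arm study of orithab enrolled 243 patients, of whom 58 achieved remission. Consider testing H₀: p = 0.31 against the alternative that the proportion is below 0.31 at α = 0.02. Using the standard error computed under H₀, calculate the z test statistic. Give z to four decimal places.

z = -2.4038

p̂ = 58/243 ≈ 0.238683.
Standard error under H₀: √(0.31×0.69/243) = 0.029669.
z = (0.238683 − 0.31)/0.029669 = -0.071317/0.029669 = -2.4038.
p-value = P(Z < -2.404) ≈ 0.0081. With α = 0.02, reject H₀.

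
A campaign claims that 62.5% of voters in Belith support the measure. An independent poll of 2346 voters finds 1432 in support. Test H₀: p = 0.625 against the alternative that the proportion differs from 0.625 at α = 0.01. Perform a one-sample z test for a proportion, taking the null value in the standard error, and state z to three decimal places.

z = -1.461

p̂ = 1432/2346 = 0.610401.
Under H₀, SE = √(0.625·0.375/2346) = √(9.99041e-05) = 0.009995.
z = (0.610401 − 0.625)/0.009995 = -0.014599/0.009995 = -1.461.
Two-sided p-value ≈ 2·Φ(−1.461) = 0.1441. With α = 0.01, fail to reject H₀.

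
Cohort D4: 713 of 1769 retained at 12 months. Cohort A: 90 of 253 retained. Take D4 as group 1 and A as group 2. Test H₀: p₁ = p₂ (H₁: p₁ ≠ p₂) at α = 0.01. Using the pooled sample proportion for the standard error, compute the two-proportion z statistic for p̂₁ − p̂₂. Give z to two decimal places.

p̂₁ = 713/1769 ≈ 0.4031, p̂₂ = 90/253 ≈ 0.3557.
Pooled p̂ = (713+90)/(1769+253) = 803/2022 = 0.3971.
SE = √(p̂(1−p̂)(1/n₁+1/n₂)) = √(0.3971·0.6029·0.00451786) = √(0.00108166) = 0.0329.
z = (0.4031 − 0.3557)/0.0329 = 0.0474/0.0329 = 1.44.
p-value = 2·P(Z > 1.439) ≈ 0.1502. With α = 0.01, fail to reject H₀.

z = 1.44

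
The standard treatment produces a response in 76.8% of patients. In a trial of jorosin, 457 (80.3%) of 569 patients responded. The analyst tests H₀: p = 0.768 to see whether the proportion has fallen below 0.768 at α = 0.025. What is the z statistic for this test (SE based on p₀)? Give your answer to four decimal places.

p̂ = 457/569 = 0.803163.
SE = √(p₀(1−p₀)/n) = √(0.17818/569) = 0.017696.
z = (0.803163 − 0.768)/0.017696 = 0.035163/0.017696 = 1.9871.
p-value = P(Z < 1.987) ≈ 0.9765, so at α = 0.025 we fail to reject H₀.

z = 1.9871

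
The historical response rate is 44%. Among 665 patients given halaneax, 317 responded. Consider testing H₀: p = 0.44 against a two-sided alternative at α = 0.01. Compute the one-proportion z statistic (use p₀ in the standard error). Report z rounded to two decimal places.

z = 1.91

p̂ = 317/665 = 0.4767.
SE = √(p₀(1−p₀)/n) = √(0.2464/665) = 0.0192.
z = (0.4767 − 0.44)/0.0192 = 0.0367/0.0192 = 1.91.
p-value = 2·P(Z > 1.906) ≈ 0.0566; since p > α = 0.01, fail to reject H₀.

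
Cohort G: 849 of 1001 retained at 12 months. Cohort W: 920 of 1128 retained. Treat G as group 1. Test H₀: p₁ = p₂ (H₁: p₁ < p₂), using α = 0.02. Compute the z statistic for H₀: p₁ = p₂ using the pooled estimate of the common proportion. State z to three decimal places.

p̂₁ = 849/1001 ≈ 0.848152, p̂₂ = 920/1128 ≈ 0.815603.
Pooled p̂ = (849+920)/(1001+1128) = 1769/2129 = 0.830907.
SE = √(0.140501 × 0.00188553) = 0.016276.
z = (0.848152 − 0.815603)/0.016276 = 0.032549/0.016276 = 2.000.
p-value = P(Z < 2.000) ≈ 0.9772, so at α = 0.02 we fail to reject H₀.

z = 2.000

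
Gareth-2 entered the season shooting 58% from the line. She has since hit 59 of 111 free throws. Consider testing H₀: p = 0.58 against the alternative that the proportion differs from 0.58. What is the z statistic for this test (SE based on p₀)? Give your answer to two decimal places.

z = -1.03

p̂ = 59/111 = 0.53153.
Under H₀, SE = √(0.58·0.42/111) = √(0.00219459) = 0.04685.
z = (0.53153 − 0.58)/0.04685 = -0.04847/0.04685 = -1.03.
Two-sided p-value ≈ 2·Φ(−1.035) = 0.3008.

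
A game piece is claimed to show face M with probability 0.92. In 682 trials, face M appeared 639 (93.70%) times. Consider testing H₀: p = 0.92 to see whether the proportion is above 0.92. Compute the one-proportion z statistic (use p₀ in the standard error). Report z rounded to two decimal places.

z = 1.63

p̂ = 639/682 = 0.9370.
Under H₀, SE = √(0.92·0.08/682) = √(0.000107918) = 0.0104.
z = (0.9370 − 0.92)/0.0104 = 0.0170/0.0104 = 1.63.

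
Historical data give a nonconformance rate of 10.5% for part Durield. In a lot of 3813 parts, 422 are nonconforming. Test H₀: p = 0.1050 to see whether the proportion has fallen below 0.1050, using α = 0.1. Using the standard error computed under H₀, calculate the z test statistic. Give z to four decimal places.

z = 1.1429

p̂ = 422/3813 = 0.1106740.
SE = √(p₀(1−p₀)/n) = √(0.093975/3813) = 0.0049645.
z = (0.1106740 − 0.105)/0.0049645 = 0.0056740/0.0049645 = 1.1429.
p-value = P(Z < 1.143) ≈ 0.8735. With α = 0.1, fail to reject H₀.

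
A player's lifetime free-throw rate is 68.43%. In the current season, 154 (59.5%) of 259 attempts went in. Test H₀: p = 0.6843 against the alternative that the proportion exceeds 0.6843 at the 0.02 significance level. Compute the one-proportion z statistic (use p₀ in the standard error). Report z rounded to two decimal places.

z = -3.11

p̂ = 154/259 ≈ 0.59459.
Standard error under H₀: √(0.6843×0.3157/259) = 0.02888.
z = (0.59459 − 0.6843)/0.02888 = -0.08971/0.02888 = -3.11.
p-value = P(Z > -3.106) ≈ 0.9991; since p > α = 0.02, fail to reject H₀.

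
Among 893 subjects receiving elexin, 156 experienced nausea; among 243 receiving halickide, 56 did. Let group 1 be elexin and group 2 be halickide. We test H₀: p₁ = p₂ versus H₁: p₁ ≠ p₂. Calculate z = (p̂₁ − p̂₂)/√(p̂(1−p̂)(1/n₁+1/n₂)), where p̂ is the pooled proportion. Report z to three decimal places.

p̂₁ = 156/893 = 0.17469, p̂₂ = 56/243 = 0.23045.
Pooled p̂ = (156+56)/(893+243) = 212/1136 = 0.18662.
SE = √(p̂(1−p̂)(1/n₁+1/n₂)) = √(0.18662·0.81338·0.00523505) = √(0.000794642) = 0.02819.
z = (0.17469 − 0.23045)/0.02819 = -0.05576/0.02819 = -1.978.
p-value = 2·P(Z > 1.978) ≈ 0.0479.

z = -1.978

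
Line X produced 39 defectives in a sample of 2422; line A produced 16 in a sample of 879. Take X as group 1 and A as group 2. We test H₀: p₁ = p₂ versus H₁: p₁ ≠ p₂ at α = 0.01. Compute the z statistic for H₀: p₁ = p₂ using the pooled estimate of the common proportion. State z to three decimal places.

p̂₁ = 39/2422 ≈ 0.01610, p̂₂ = 16/879 ≈ 0.01820.
Pooled p̂ = (39+16)/(2422+879) = 55/3301 = 0.01666.
SE = √(p̂(1−p̂)(1/n₁+1/n₂)) = √(0.01666·0.98334·0.00155054) = √(2.5404e-05) = 0.00504.
z = (0.01610 − 0.01820)/0.00504 = -0.00210/0.00504 = -0.417.
Two-sided p-value ≈ 2·Φ(−0.417) = 0.6769. With α = 0.01, fail to reject H₀.

z = -0.417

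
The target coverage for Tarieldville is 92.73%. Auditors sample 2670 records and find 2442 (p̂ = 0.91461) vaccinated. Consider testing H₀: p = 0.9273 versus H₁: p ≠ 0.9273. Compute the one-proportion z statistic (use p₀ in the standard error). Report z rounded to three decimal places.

z = -2.526

p̂ = 2442/2670 ≈ 0.914607.
SE = √(p₀(1−p₀)/n) = √(0.067415/2670) = 0.005025.
z = (0.914607 − 0.9273)/0.005025 = -0.012693/0.005025 = -2.526.
p-value = 2·P(Z > 2.526) ≈ 0.0115.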